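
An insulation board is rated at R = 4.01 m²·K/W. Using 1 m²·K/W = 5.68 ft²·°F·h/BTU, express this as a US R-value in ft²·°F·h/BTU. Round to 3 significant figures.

22.8 ft²·°F·h/BTU

R_US = 4.01 × 5.68 = 22.78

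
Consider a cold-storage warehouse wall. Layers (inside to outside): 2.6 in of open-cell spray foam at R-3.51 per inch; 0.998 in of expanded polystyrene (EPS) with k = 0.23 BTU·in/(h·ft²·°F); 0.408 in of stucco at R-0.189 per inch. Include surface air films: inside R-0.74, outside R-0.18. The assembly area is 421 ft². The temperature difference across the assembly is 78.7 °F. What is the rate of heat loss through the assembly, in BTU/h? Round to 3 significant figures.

2.6 × 3.51 = 9.126
0.998/0.23 = 4.339
0.408 × 0.189 = 0.07711
R_total = 0.74 + 9.126 + 4.339 + 0.07711 + 0.18 = 14.46 ft²·°F·h/BTU
Q = A·ΔT/R = 421 × 78.7 / 14.46 = 2291 BTU/h

2290 BTU/h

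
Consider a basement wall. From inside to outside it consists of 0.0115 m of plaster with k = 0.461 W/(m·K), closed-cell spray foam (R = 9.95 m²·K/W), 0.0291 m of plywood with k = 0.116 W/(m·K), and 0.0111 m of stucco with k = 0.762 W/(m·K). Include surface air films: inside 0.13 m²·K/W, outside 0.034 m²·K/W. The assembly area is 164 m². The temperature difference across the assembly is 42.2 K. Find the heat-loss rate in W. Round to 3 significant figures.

665 W

0.0115/0.461 = 0.02495
0.0291/0.116 = 0.2509
0.0111/0.762 = 0.01457
R_total = 0.13 + 0.02495 + 9.95 + 0.2509 + 0.01457 + 0.034 = 10.4 m²·K/W
Q = A·ΔT/R = 164 × 42.2 / 10.4 = 665.2 W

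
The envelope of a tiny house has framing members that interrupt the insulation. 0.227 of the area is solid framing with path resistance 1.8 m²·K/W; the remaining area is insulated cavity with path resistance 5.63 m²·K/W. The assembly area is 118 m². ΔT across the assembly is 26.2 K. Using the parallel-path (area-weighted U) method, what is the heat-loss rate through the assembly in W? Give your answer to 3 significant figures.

814 W

U_eff = 0.773/5.63 + 0.227/1.8 = 0.1373 + 0.1261 = 0.2634
R_eff = 1/U_eff = 3.796 m²·K/W
Q = 118 × 26.2 / 3.796 = 814.4 W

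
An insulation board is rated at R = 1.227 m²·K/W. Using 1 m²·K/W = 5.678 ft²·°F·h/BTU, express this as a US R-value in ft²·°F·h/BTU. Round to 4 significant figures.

6.967 ft²·°F·h/BTU

R_US = 1.227 × 5.678 = 6.9669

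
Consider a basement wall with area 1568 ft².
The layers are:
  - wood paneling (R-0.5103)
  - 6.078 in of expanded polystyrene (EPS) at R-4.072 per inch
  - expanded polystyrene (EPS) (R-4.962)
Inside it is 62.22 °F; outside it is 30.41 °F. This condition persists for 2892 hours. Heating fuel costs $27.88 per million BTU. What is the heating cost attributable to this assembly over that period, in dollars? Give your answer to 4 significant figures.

133.1 dollars

6.078 × 4.072 = 24.75
R_total = 0.5103 + 24.75 + 4.962 = 30.222 ft²·°F·h/BTU
Q = 1568 × (62.22 − 30.41) / 30.222 = 1650.4 BTU/h
E = 1650.4 × 2892 = 4772900 BTU
Cost = 4772900/10⁶ × 27.88 = $133.07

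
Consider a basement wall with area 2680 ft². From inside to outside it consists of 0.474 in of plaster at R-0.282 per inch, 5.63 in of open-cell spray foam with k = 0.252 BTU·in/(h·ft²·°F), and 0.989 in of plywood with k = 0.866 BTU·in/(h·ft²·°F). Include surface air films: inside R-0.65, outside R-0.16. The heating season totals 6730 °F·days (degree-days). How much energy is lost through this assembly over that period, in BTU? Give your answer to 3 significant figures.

0.474 × 0.282 = 0.1337
5.63/0.252 = 22.34
0.989/0.866 = 1.142
R_total = 0.65 + 0.1337 + 22.34 + 1.142 + 0.16 = 24.43 ft²·°F·h/BTU
E = A × HDD × 24 / R = 2680 × 6730 × 24 / 24.43 = 17720000 BTU

17700000 BTU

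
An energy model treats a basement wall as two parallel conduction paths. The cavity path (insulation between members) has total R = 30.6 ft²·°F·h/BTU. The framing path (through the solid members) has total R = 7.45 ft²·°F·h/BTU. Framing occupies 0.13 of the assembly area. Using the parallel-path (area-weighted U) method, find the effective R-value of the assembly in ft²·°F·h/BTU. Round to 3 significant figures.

21.8 ft²·°F·h/BTU

U_eff = 0.87/30.6 + 0.13/7.45 = 0.02843 + 0.01745 = 0.04588
R_eff = 1/U_eff = 21.8 ft²·°F·h/BTU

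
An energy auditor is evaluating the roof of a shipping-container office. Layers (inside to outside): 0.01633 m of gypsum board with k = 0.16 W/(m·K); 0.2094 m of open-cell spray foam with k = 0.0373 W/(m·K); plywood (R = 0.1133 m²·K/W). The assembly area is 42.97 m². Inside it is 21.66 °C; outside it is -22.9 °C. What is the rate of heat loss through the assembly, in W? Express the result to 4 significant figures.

0.01633/0.16 = 0.10206
0.2094/0.0373 = 5.6139
R_total = 0.10206 + 5.6139 + 0.1133 = 5.8293 m²·K/W
Q = A·ΔT/R = 42.97 × (21.66 − (-22.9)) / 5.8293 = 328.47 W

328.5 W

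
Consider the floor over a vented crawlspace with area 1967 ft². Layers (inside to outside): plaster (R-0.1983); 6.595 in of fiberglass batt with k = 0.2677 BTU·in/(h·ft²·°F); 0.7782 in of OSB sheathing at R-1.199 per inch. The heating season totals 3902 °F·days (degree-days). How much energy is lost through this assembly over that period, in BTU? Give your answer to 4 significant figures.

6.595/0.2677 = 24.636
0.7782 × 1.199 = 0.93306
R_total = 0.1983 + 24.636 + 0.93306 = 25.767 ft²·°F·h/BTU
E = A × HDD × 24 / R = 1967 × 3902 × 24 / 25.767 = 7148900 BTU

7149000 BTU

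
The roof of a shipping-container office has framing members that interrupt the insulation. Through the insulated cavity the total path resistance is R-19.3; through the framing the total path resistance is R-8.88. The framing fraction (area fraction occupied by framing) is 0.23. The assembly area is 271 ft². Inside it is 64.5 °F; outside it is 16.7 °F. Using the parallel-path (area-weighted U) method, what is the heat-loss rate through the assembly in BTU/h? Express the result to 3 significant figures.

U_eff = 0.77/19.3 + 0.23/8.88 = 0.0399 + 0.0259 = 0.0658
R_eff = 1/U_eff = 15.2 ft²·°F·h/BTU
Q = 271 × (64.5 − 16.7) / 15.2 = 852.3 BTU/h

852 BTU/h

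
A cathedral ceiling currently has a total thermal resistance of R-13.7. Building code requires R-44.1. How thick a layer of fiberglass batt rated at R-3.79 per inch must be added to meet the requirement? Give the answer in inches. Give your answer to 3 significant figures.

ΔR = 44.1 − 13.7 = 30.4 ft²·°F·h/BTU
L = ΔR / (R/in) = 30.4/3.79 = 8.021 in

8.02 in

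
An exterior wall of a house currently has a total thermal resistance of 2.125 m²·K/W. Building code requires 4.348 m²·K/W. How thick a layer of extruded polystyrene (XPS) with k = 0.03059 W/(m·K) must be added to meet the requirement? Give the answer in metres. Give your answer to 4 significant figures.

ΔR = 4.348 − 2.125 = 2.223 m²·K/W
L = ΔR × k = 2.223 × 0.03059 = 0.068002 m

0.06800 m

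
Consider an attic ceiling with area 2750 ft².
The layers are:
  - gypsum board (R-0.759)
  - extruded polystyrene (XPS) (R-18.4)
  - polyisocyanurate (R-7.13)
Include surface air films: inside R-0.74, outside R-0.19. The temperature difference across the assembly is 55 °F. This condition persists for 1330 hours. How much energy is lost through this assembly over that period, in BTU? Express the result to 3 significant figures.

R_total = 0.74 + 0.759 + 18.4 + 7.13 + 0.19 = 27.22 ft²·°F·h/BTU
Q = 2750 × 55 / 27.22 = 5557 BTU/h
E = 5557 × 1330 = 7391000 BTU

7390000 BTU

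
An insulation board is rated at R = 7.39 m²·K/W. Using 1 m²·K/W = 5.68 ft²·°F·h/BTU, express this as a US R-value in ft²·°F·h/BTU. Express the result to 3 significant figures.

42.0 ft²·°F·h/BTU

R_US = 7.39 × 5.68 = 41.98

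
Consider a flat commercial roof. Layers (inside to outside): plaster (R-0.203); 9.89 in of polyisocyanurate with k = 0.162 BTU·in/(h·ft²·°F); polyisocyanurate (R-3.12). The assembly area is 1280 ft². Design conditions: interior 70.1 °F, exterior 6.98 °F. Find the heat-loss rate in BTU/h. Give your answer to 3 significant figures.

1260 BTU/h

9.89/0.162 = 61.05
R_total = 0.203 + 61.05 + 3.12 = 64.37 ft²·°F·h/BTU
Q = A·ΔT/R = 1280 × (70.1 − 6.98) / 64.37 = 1255 BTU/h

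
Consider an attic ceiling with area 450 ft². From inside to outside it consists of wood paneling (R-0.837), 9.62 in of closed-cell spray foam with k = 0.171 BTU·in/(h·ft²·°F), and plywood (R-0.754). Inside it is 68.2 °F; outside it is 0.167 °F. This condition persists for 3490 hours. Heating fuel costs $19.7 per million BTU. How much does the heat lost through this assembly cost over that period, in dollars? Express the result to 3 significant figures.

9.62/0.171 = 56.26
R_total = 0.837 + 56.26 + 0.754 = 57.85 ft²·°F·h/BTU
Q = 450 × (68.2 − 0.167) / 57.85 = 529.2 BTU/h
E = 529.2 × 3490 = 1847000 BTU
Cost = 1847000/10⁶ × 19.7 = $36.39

36.4 dollars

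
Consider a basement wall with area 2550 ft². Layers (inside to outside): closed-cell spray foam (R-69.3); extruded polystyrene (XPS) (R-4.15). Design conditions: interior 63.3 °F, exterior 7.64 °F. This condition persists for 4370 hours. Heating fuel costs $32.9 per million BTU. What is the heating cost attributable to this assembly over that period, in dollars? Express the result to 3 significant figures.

278 dollars

R_total = 69.3 + 4.15 = 73.45 ft²·°F·h/BTU
Q = 2550 × (63.3 − 7.64) / 73.45 = 1932 BTU/h
E = 1932 × 4370 = 8444000 BTU
Cost = 8444000/10⁶ × 32.9 = $277.8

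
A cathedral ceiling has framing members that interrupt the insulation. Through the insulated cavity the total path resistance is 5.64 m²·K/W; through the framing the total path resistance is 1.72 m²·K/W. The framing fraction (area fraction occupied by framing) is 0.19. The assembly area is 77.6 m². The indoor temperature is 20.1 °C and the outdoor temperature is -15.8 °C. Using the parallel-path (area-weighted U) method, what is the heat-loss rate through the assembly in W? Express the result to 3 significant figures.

708 W

U_eff = 0.81/5.64 + 0.19/1.72 = 0.1436 + 0.1105 = 0.2541
R_eff = 1/U_eff = 3.936 m²·K/W
Q = 77.6 × (20.1 − (-15.8)) / 3.936 = 707.8 W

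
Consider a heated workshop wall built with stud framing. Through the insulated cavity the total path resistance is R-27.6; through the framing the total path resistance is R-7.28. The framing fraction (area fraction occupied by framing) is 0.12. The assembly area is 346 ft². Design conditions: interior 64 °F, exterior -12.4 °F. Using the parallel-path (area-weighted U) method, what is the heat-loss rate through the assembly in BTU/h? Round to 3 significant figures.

1280 BTU/h

U_eff = 0.88/27.6 + 0.12/7.28 = 0.03188 + 0.01648 = 0.04837
R_eff = 1/U_eff = 20.68 ft²·°F·h/BTU
Q = 346 × (64 − (-12.4)) / 20.68 = 1279 BTU/h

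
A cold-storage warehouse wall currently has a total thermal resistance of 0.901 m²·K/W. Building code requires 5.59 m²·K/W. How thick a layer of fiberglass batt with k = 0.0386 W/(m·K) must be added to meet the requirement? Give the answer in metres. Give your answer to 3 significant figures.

ΔR = 5.59 − 0.901 = 4.689 m²·K/W
L = ΔR × k = 4.689 × 0.0386 = 0.181 m

0.181 m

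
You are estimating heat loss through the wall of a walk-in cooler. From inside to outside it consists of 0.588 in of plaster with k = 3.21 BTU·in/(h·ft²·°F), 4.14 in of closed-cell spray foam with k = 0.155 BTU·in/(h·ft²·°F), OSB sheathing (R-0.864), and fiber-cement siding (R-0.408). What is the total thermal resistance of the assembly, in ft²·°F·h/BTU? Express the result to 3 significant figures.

0.588/3.21 = 0.1832
4.14/0.155 = 26.71
R_total = 0.1832 + 26.71 + 0.864 + 0.408 = 28.16 ft²·°F·h/BTU

28.2 ft²·°F·h/BTU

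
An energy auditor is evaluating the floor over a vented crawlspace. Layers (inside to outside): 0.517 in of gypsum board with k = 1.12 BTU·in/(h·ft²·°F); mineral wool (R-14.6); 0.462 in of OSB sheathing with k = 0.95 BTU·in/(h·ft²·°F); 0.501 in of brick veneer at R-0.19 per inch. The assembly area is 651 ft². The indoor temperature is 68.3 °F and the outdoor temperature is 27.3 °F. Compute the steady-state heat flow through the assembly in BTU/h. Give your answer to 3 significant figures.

1710 BTU/h

0.517/1.12 = 0.4616
0.462/0.95 = 0.4863
0.501 × 0.19 = 0.09519
R_total = 0.4616 + 14.6 + 0.4863 + 0.09519 = 15.64 ft²·°F·h/BTU
Q = A·ΔT/R = 651 × (68.3 − 27.3) / 15.64 = 1706 BTU/h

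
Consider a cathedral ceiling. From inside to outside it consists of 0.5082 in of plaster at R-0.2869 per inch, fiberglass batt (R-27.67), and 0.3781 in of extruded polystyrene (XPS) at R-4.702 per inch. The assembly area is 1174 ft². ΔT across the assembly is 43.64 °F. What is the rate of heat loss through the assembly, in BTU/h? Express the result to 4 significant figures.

1731 BTU/h

0.5082 × 0.2869 = 0.1458
0.3781 × 4.702 = 1.7778
R_total = 0.1458 + 27.67 + 1.7778 = 29.594 ft²·°F·h/BTU
Q = A·ΔT/R = 1174 × 43.64 / 29.594 = 1731.2 BTU/h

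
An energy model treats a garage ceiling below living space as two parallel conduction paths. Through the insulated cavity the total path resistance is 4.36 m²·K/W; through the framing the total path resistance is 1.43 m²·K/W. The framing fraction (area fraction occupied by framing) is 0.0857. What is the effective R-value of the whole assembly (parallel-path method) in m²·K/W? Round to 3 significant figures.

U_eff = 0.9143/4.36 + 0.0857/1.43 = 0.2097 + 0.05993 = 0.2696
R_eff = 1/U_eff = 3.709 m²·K/W

3.71 m²·K/W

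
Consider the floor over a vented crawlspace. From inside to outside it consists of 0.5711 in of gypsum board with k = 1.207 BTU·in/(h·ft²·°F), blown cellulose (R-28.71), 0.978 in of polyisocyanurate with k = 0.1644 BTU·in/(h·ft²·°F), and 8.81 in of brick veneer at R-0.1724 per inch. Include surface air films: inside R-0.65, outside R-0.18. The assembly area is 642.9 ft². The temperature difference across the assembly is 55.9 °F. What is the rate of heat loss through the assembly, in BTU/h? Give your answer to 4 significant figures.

0.5711/1.207 = 0.47316
0.978/0.1644 = 5.9489
8.81 × 0.1724 = 1.5188
R_total = 0.65 + 0.47316 + 28.71 + 5.9489 + 1.5188 + 0.18 = 37.481 ft²·°F·h/BTU
Q = A·ΔT/R = 642.9 × 55.9 / 37.481 = 958.84 BTU/h

958.8 BTU/h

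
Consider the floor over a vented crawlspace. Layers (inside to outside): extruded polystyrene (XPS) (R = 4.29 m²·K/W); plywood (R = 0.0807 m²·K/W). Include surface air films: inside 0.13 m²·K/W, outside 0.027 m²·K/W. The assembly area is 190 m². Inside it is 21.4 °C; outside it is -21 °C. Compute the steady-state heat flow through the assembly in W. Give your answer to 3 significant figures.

1780 W

R_total = 0.13 + 4.29 + 0.0807 + 0.027 = 4.528 m²·K/W
Q = A·ΔT/R = 190 × (21.4 − (-21)) / 4.528 = 1779 W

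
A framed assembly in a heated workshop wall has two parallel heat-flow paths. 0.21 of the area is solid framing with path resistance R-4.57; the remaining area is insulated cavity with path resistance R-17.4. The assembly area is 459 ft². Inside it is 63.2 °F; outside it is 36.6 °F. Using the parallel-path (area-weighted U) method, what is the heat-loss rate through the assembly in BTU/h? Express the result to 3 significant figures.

U_eff = 0.79/17.4 + 0.21/4.57 = 0.0454 + 0.04595 = 0.09135
R_eff = 1/U_eff = 10.95 ft²·°F·h/BTU
Q = 459 × (63.2 − 36.6) / 10.95 = 1115 BTU/h

1120 BTU/h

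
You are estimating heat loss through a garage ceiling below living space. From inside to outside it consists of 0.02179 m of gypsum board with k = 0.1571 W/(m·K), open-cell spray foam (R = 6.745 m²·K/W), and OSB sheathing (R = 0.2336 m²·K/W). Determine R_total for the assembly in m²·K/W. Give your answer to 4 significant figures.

0.02179/0.1571 = 0.1387
R_total = 0.1387 + 6.745 + 0.2336 = 7.1173 m²·K/W

7.117 m²·K/W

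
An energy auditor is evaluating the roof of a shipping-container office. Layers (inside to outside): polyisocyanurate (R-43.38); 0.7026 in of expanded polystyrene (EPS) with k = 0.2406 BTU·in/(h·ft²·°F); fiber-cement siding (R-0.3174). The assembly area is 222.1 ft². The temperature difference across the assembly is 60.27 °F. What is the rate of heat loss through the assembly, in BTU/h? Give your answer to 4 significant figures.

0.7026/0.2406 = 2.9202
R_total = 43.38 + 2.9202 + 0.3174 = 46.618 ft²·°F·h/BTU
Q = A·ΔT/R = 222.1 × 60.27 / 46.618 = 287.14 BTU/h

287.1 BTU/h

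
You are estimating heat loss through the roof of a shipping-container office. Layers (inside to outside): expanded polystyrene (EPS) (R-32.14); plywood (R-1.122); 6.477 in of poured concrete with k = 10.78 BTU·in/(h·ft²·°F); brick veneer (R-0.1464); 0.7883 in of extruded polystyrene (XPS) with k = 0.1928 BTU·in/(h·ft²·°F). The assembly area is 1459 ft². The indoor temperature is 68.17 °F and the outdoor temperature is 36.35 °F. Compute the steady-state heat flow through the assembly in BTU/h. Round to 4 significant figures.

1219 BTU/h

6.477/10.78 = 0.60083
0.7883/0.1928 = 4.0887
R_total = 32.14 + 1.122 + 0.60083 + 0.1464 + 4.0887 = 38.098 ft²·°F·h/BTU
Q = A·ΔT/R = 1459 × (68.17 − 36.35) / 38.098 = 1218.6 BTU/h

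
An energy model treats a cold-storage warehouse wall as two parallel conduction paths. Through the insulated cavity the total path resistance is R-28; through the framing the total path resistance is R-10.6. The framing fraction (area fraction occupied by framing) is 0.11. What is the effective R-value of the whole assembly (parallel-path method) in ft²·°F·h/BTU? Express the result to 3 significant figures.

23.7 ft²·°F·h/BTU

U_eff = 0.89/28 + 0.11/10.6 = 0.03179 + 0.01038 = 0.04216
R_eff = 1/U_eff = 23.72 ft²·°F·h/BTU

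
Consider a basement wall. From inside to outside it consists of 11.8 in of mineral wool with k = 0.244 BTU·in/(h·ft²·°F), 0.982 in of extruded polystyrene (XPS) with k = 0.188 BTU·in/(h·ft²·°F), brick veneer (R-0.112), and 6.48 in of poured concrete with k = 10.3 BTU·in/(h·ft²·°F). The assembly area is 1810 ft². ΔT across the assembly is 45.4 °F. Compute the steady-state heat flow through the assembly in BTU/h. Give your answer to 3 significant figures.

11.8/0.244 = 48.36
0.982/0.188 = 5.223
6.48/10.3 = 0.6291
R_total = 48.36 + 5.223 + 0.112 + 0.6291 = 54.33 ft²·°F·h/BTU
Q = A·ΔT/R = 1810 × 45.4 / 54.33 = 1513 BTU/h

1510 BTU/h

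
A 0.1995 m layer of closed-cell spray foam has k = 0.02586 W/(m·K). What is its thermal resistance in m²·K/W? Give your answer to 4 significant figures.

7.715 m²·K/W

R = L/k = 0.1995/0.02586 = 7.7146 m²·K/W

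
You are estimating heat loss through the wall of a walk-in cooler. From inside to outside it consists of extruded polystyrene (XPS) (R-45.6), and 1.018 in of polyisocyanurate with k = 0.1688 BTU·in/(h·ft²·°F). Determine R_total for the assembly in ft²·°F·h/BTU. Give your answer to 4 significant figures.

51.63 ft²·°F·h/BTU

1.018/0.1688 = 6.0308
R_total = 45.6 + 6.0308 = 51.631 ft²·°F·h/BTU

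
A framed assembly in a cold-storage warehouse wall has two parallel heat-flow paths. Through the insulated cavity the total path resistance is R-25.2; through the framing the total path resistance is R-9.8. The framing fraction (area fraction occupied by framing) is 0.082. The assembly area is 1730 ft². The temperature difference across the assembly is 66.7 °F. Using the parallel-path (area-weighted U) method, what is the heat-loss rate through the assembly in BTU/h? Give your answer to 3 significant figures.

U_eff = 0.918/25.2 + 0.082/9.8 = 0.03643 + 0.008367 = 0.0448
R_eff = 1/U_eff = 22.32 ft²·°F·h/BTU
Q = 1730 × 66.7 / 22.32 = 5169 BTU/h

5170 BTU/h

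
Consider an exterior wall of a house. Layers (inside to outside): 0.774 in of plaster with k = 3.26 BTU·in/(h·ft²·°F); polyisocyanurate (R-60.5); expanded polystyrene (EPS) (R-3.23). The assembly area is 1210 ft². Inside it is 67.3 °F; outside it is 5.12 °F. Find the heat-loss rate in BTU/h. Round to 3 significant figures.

1180 BTU/h

0.774/3.26 = 0.2374
R_total = 0.2374 + 60.5 + 3.23 = 63.97 ft²·°F·h/BTU
Q = A·ΔT/R = 1210 × (67.3 − 5.12) / 63.97 = 1176 BTU/h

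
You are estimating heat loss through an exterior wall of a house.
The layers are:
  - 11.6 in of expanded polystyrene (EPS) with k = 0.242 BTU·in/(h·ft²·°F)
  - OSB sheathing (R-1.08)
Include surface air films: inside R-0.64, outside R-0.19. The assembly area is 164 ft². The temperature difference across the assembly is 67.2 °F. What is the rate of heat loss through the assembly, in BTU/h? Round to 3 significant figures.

11.6/0.242 = 47.93
R_total = 0.64 + 47.93 + 1.08 + 0.19 = 49.84 ft²·°F·h/BTU
Q = A·ΔT/R = 164 × 67.2 / 49.84 = 221.1 BTU/h

221 BTU/h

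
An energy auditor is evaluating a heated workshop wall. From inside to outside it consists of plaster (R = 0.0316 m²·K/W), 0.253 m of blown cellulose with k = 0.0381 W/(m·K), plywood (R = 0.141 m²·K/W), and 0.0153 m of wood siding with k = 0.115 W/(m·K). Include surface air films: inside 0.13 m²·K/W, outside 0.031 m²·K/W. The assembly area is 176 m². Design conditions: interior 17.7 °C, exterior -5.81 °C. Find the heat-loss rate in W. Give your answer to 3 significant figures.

0.253/0.0381 = 6.64
0.0153/0.115 = 0.133
R_total = 0.13 + 0.0316 + 6.64 + 0.141 + 0.133 + 0.031 = 7.107 m²·K/W
Q = A·ΔT/R = 176 × (17.7 − (-5.81)) / 7.107 = 582.2 W

582 W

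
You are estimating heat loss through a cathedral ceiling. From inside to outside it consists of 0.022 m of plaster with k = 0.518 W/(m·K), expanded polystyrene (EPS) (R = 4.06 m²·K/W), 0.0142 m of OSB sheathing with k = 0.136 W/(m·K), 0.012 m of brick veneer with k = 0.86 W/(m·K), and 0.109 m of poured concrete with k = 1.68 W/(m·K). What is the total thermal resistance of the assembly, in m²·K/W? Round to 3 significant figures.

0.022/0.518 = 0.04247
0.0142/0.136 = 0.1044
0.012/0.86 = 0.01395
0.109/1.68 = 0.06488
R_total = 0.04247 + 4.06 + 0.1044 + 0.01395 + 0.06488 = 4.286 m²·K/W

4.29 m²·K/W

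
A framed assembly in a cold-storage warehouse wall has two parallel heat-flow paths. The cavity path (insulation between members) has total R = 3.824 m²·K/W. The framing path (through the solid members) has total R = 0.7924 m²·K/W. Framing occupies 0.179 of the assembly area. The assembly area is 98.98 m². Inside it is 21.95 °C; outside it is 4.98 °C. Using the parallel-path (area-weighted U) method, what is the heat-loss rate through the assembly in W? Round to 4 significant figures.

U_eff = 0.821/3.824 + 0.179/0.7924 = 0.2147 + 0.2259 = 0.44059
R_eff = 1/U_eff = 2.2697 m²·K/W
Q = 98.98 × (21.95 − 4.98) / 2.2697 = 740.06 W

740.1 W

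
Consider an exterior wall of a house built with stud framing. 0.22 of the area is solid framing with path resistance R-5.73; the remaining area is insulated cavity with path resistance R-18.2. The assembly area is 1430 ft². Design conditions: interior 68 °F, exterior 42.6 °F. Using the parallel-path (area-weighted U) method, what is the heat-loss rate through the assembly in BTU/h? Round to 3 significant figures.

U_eff = 0.78/18.2 + 0.22/5.73 = 0.04286 + 0.03839 = 0.08125
R_eff = 1/U_eff = 12.31 ft²·°F·h/BTU
Q = 1430 × (68 − 42.6) / 12.31 = 2951 BTU/h

2950 BTU/h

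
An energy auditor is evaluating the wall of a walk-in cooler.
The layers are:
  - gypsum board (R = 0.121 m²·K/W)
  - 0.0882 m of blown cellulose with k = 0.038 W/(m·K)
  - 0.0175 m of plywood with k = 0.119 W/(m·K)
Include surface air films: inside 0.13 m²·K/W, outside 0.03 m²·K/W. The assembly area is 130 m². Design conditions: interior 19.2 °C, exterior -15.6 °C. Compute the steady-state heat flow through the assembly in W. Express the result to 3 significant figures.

1650 W

0.0882/0.038 = 2.321
0.0175/0.119 = 0.1471
R_total = 0.13 + 0.121 + 2.321 + 0.1471 + 0.03 = 2.749 m²·K/W
Q = A·ΔT/R = 130 × (19.2 − (-15.6)) / 2.749 = 1646 W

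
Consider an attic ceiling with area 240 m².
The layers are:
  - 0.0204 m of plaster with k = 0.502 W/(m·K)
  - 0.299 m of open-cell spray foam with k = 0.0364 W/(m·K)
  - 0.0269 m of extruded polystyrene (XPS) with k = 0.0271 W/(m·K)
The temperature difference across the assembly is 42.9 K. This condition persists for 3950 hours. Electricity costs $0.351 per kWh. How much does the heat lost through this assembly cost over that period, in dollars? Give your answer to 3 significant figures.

1540 dollars

0.0204/0.502 = 0.04064
0.299/0.0364 = 8.214
0.0269/0.0271 = 0.9926
R_total = 0.04064 + 8.214 + 0.9926 = 9.248 m²·K/W
Q = 240 × 42.9 / 9.248 = 1113 W
E = 1113 W × 3950 h / 1000 = 4398 kWh
Cost = 4398 × 0.351 = $1544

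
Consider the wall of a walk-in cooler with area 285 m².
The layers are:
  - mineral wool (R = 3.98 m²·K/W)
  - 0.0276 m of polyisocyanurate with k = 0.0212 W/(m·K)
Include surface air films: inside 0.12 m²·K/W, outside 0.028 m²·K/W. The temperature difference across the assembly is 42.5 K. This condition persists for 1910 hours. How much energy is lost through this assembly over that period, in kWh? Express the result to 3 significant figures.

0.0276/0.0212 = 1.302
R_total = 0.12 + 3.98 + 1.302 + 0.028 = 5.43 m²·K/W
Q = 285 × 42.5 / 5.43 = 2231 W
E = 2231 W × 1910 h / 1000 = 4261 kWh

4260 kWh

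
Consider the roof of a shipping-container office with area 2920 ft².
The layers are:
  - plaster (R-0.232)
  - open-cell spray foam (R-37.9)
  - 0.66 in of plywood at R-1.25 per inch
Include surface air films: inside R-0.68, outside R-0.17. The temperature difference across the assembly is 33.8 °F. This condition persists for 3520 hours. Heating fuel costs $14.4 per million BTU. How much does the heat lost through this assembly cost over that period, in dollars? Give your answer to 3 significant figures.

126 dollars

0.66 × 1.25 = 0.825
R_total = 0.68 + 0.232 + 37.9 + 0.825 + 0.17 = 39.81 ft²·°F·h/BTU
Q = 2920 × 33.8 / 39.81 = 2479 BTU/h
E = 2479 × 3520 = 8727000 BTU
Cost = 8727000/10⁶ × 14.4 = $125.7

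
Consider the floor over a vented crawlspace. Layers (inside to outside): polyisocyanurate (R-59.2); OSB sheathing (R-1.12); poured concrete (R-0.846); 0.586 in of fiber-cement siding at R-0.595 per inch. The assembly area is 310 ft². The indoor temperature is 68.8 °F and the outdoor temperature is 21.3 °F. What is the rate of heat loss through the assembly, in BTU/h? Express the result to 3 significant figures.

0.586 × 0.595 = 0.3487
R_total = 59.2 + 1.12 + 0.846 + 0.3487 = 61.51 ft²·°F·h/BTU
Q = A·ΔT/R = 310 × (68.8 − 21.3) / 61.51 = 239.4 BTU/h

239 BTU/h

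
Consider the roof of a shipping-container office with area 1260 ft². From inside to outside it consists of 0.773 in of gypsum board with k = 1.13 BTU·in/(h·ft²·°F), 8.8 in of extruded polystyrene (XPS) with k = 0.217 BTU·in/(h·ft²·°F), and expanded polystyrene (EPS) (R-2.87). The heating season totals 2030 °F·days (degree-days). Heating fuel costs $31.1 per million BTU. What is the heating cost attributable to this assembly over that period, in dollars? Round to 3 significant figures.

43.3 dollars

0.773/1.13 = 0.6841
8.8/0.217 = 40.55
R_total = 0.6841 + 40.55 + 2.87 = 44.11 ft²·°F·h/BTU
E = A × HDD × 24 / R = 1260 × 2030 × 24 / 44.11 = 1392000 BTU
Cost = 1392000/10⁶ × 31.1 = $43.28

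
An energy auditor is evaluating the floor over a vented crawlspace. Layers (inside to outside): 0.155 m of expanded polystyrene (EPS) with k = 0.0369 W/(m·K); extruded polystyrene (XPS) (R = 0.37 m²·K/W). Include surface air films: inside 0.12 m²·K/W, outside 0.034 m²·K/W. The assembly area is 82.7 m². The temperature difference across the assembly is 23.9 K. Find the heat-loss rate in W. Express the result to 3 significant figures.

418 W

0.155/0.0369 = 4.201
R_total = 0.12 + 4.201 + 0.37 + 0.034 = 4.725 m²·K/W
Q = A·ΔT/R = 82.7 × 23.9 / 4.725 = 418.4 W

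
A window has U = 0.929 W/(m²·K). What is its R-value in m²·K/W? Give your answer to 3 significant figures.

R = 1/U = 1/0.929 = 1.076

1.08 m²·K/W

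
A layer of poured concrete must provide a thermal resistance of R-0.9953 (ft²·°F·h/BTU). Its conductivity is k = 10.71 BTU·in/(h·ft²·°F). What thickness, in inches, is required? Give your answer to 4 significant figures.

10.66 in

L = R × k = 0.9953 × 10.71 = 10.66 in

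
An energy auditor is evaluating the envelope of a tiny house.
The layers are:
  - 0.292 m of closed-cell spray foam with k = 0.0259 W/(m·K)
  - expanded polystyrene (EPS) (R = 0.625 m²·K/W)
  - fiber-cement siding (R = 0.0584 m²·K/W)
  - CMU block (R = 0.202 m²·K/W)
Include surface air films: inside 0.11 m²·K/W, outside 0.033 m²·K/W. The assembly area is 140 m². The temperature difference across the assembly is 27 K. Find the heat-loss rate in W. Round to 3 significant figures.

307 W

0.292/0.0259 = 11.27
R_total = 0.11 + 11.27 + 0.625 + 0.0584 + 0.202 + 0.033 = 12.3 m²·K/W
Q = A·ΔT/R = 140 × 27 / 12.3 = 307.3 W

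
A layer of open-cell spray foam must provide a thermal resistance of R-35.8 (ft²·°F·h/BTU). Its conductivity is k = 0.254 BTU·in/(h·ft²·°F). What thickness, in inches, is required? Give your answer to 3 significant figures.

L = R × k = 35.8 × 0.254 = 9.093 in

9.09 in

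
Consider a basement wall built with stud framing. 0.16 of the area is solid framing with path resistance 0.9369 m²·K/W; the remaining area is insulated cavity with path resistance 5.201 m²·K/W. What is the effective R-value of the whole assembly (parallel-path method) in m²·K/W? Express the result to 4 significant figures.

U_eff = 0.84/5.201 + 0.16/0.9369 = 0.16151 + 0.17078 = 0.33228
R_eff = 1/U_eff = 3.0095 m²·K/W

3.009 m²·K/W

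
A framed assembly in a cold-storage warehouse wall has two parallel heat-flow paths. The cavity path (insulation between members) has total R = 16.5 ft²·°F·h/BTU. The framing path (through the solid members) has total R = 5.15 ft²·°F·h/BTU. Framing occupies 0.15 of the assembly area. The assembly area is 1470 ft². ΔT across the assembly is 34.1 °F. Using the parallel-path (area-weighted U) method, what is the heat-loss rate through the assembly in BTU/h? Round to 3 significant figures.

4040 BTU/h

U_eff = 0.85/16.5 + 0.15/5.15 = 0.05152 + 0.02913 = 0.08064
R_eff = 1/U_eff = 12.4 ft²·°F·h/BTU
Q = 1470 × 34.1 / 12.4 = 4042 BTU/h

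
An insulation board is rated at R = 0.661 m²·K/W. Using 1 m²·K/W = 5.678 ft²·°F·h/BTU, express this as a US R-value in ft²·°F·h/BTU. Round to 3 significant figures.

R_US = 0.661 × 5.678 = 3.753

3.75 ft²·°F·h/BTU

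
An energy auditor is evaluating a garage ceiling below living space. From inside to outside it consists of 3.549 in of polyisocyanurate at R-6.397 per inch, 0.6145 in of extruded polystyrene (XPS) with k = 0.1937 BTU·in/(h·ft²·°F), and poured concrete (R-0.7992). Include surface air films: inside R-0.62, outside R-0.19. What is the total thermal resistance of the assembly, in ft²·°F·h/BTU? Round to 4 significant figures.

3.549 × 6.397 = 22.703
0.6145/0.1937 = 3.1724
R_total = 0.62 + 22.703 + 3.1724 + 0.7992 + 0.19 = 27.485 ft²·°F·h/BTU

27.48 ft²·°F·h/BTU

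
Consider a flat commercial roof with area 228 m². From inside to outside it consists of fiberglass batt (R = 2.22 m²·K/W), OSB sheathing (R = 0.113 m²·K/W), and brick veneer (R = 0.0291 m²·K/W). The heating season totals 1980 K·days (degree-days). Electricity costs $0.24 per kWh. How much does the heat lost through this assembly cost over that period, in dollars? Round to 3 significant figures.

1100 dollars

R_total = 2.22 + 0.113 + 0.0291 = 2.362 m²·K/W
E = A × HDD × 24 / R / 1000 = 228 × 1980 × 24 / 2.362 / 1000 = 4587 kWh
Cost = 4587 × 0.24 = $1101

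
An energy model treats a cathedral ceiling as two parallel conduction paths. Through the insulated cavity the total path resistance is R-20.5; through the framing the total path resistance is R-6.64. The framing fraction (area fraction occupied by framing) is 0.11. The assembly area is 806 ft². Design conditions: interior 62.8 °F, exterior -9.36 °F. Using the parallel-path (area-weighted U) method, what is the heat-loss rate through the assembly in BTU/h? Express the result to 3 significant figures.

3490 BTU/h

U_eff = 0.89/20.5 + 0.11/6.64 = 0.04341 + 0.01657 = 0.05998
R_eff = 1/U_eff = 16.67 ft²·°F·h/BTU
Q = 806 × (62.8 − (-9.36)) / 16.67 = 3489 BTU/h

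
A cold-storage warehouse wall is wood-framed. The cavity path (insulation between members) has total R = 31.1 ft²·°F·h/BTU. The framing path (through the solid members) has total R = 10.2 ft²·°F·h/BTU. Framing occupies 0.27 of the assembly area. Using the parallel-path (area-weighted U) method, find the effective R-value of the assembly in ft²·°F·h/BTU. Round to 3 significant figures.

U_eff = 0.73/31.1 + 0.27/10.2 = 0.02347 + 0.02647 = 0.04994
R_eff = 1/U_eff = 20.02 ft²·°F·h/BTU

20.0 ft²·°F·h/BTU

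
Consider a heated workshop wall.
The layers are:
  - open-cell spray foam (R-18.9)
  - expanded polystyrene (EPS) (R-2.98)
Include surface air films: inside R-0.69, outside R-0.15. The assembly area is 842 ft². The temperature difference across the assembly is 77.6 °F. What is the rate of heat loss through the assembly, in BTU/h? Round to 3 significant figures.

R_total = 0.69 + 18.9 + 2.98 + 0.15 = 22.72 ft²·°F·h/BTU
Q = A·ΔT/R = 842 × 77.6 / 22.72 = 2876 BTU/h

2880 BTU/h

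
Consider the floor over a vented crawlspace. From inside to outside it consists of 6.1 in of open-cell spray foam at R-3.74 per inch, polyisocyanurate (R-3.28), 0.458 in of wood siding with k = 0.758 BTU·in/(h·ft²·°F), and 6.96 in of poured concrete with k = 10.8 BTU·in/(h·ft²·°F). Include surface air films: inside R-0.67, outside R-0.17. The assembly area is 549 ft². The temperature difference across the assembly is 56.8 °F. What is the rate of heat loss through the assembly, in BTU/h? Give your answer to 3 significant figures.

6.1 × 3.74 = 22.81
0.458/0.758 = 0.6042
6.96/10.8 = 0.6444
R_total = 0.67 + 22.81 + 3.28 + 0.6042 + 0.6444 + 0.17 = 28.18 ft²·°F·h/BTU
Q = A·ΔT/R = 549 × 56.8 / 28.18 = 1106 BTU/h

1110 BTU/h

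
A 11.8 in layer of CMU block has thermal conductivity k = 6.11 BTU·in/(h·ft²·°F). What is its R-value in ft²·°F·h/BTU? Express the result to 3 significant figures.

1.93 ft²·°F·h/BTU

R = L/k = 11.8/6.11 = 1.931 ft²·°F·h/BTU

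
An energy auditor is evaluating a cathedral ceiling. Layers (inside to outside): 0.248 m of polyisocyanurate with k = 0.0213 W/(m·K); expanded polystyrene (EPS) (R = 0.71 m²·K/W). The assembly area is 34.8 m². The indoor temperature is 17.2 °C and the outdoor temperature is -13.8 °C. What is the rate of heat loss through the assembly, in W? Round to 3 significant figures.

87.3 W

0.248/0.0213 = 11.64
R_total = 11.64 + 0.71 = 12.35 m²·K/W
Q = A·ΔT/R = 34.8 × (17.2 − (-13.8)) / 12.35 = 87.33 W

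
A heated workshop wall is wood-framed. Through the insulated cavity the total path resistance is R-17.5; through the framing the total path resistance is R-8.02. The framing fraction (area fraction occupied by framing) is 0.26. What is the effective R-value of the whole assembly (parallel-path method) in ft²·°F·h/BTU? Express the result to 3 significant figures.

U_eff = 0.74/17.5 + 0.26/8.02 = 0.04229 + 0.03242 = 0.0747
R_eff = 1/U_eff = 13.39 ft²·°F·h/BTU

13.4 ft²·°F·h/BTU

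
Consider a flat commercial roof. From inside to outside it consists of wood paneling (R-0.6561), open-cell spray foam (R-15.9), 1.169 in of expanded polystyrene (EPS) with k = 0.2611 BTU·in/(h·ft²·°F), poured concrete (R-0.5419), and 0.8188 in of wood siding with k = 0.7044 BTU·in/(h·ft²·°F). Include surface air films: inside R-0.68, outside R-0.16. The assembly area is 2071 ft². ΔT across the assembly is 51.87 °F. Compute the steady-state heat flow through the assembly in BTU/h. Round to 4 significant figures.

4556 BTU/h

1.169/0.2611 = 4.4772
0.8188/0.7044 = 1.1624
R_total = 0.68 + 0.6561 + 15.9 + 4.4772 + 0.5419 + 1.1624 + 0.16 = 23.578 ft²·°F·h/BTU
Q = A·ΔT/R = 2071 × 51.87 / 23.578 = 4556.1 BTU/h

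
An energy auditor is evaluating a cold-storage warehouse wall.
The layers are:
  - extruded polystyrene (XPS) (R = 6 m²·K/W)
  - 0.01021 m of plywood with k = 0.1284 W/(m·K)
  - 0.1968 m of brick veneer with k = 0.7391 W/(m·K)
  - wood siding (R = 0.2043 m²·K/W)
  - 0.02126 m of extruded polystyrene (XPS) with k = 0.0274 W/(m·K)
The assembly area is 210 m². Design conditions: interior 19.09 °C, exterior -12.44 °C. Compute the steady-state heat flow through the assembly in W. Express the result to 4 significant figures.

903.8 W

0.01021/0.1284 = 0.079517
0.1968/0.7391 = 0.26627
0.02126/0.0274 = 0.77591
R_total = 6 + 0.079517 + 0.26627 + 0.2043 + 0.77591 = 7.326 m²·K/W
Q = A·ΔT/R = 210 × (19.09 − (-12.44)) / 7.326 = 903.81 W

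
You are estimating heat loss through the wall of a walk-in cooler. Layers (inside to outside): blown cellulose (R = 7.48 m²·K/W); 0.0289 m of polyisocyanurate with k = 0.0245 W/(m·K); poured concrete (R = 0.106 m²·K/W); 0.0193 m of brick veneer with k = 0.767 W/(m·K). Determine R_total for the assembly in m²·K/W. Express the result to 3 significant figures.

8.79 m²·K/W

0.0289/0.0245 = 1.18
0.0193/0.767 = 0.02516
R_total = 7.48 + 1.18 + 0.106 + 0.02516 = 8.791 m²·K/W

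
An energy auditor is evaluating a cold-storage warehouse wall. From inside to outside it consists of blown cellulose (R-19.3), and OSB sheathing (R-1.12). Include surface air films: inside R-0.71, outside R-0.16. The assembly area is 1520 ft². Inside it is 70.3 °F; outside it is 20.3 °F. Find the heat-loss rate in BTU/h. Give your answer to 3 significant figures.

3570 BTU/h

R_total = 0.71 + 19.3 + 1.12 + 0.16 = 21.29 ft²·°F·h/BTU
Q = A·ΔT/R = 1520 × (70.3 − 20.3) / 21.29 = 3570 BTU/h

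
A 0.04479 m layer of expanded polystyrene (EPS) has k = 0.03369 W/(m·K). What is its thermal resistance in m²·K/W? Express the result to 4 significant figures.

R = L/k = 0.04479/0.03369 = 1.3295 m²·K/W

1.329 m²·K/W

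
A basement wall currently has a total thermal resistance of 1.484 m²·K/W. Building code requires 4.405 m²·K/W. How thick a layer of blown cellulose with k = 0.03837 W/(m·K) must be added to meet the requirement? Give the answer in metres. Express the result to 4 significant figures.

ΔR = 4.405 − 1.484 = 2.921 m²·K/W
L = ΔR × k = 2.921 × 0.03837 = 0.11208 m

0.1121 m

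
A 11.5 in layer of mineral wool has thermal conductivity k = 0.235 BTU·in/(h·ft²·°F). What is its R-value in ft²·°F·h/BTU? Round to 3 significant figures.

R = L/k = 11.5/0.235 = 48.94 ft²·°F·h/BTU

48.9 ft²·°F·h/BTU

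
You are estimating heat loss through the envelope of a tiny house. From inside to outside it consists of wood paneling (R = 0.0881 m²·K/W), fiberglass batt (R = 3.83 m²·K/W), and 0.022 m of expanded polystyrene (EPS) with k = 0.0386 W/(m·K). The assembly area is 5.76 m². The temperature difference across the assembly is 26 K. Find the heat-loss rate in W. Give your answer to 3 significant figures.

33.4 W

0.022/0.0386 = 0.5699
R_total = 0.0881 + 3.83 + 0.5699 = 4.488 m²·K/W
Q = A·ΔT/R = 5.76 × 26 / 4.488 = 33.37 W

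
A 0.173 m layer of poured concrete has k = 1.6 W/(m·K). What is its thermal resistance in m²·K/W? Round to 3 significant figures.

R = L/k = 0.173/1.6 = 0.1081 m²·K/W

0.108 m²·K/W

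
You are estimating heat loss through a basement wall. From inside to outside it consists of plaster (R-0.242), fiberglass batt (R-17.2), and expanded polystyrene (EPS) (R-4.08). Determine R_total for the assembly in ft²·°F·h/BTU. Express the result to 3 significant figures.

21.5 ft²·°F·h/BTU

R_total = 0.242 + 17.2 + 4.08 = 21.52 ft²·°F·h/BTU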